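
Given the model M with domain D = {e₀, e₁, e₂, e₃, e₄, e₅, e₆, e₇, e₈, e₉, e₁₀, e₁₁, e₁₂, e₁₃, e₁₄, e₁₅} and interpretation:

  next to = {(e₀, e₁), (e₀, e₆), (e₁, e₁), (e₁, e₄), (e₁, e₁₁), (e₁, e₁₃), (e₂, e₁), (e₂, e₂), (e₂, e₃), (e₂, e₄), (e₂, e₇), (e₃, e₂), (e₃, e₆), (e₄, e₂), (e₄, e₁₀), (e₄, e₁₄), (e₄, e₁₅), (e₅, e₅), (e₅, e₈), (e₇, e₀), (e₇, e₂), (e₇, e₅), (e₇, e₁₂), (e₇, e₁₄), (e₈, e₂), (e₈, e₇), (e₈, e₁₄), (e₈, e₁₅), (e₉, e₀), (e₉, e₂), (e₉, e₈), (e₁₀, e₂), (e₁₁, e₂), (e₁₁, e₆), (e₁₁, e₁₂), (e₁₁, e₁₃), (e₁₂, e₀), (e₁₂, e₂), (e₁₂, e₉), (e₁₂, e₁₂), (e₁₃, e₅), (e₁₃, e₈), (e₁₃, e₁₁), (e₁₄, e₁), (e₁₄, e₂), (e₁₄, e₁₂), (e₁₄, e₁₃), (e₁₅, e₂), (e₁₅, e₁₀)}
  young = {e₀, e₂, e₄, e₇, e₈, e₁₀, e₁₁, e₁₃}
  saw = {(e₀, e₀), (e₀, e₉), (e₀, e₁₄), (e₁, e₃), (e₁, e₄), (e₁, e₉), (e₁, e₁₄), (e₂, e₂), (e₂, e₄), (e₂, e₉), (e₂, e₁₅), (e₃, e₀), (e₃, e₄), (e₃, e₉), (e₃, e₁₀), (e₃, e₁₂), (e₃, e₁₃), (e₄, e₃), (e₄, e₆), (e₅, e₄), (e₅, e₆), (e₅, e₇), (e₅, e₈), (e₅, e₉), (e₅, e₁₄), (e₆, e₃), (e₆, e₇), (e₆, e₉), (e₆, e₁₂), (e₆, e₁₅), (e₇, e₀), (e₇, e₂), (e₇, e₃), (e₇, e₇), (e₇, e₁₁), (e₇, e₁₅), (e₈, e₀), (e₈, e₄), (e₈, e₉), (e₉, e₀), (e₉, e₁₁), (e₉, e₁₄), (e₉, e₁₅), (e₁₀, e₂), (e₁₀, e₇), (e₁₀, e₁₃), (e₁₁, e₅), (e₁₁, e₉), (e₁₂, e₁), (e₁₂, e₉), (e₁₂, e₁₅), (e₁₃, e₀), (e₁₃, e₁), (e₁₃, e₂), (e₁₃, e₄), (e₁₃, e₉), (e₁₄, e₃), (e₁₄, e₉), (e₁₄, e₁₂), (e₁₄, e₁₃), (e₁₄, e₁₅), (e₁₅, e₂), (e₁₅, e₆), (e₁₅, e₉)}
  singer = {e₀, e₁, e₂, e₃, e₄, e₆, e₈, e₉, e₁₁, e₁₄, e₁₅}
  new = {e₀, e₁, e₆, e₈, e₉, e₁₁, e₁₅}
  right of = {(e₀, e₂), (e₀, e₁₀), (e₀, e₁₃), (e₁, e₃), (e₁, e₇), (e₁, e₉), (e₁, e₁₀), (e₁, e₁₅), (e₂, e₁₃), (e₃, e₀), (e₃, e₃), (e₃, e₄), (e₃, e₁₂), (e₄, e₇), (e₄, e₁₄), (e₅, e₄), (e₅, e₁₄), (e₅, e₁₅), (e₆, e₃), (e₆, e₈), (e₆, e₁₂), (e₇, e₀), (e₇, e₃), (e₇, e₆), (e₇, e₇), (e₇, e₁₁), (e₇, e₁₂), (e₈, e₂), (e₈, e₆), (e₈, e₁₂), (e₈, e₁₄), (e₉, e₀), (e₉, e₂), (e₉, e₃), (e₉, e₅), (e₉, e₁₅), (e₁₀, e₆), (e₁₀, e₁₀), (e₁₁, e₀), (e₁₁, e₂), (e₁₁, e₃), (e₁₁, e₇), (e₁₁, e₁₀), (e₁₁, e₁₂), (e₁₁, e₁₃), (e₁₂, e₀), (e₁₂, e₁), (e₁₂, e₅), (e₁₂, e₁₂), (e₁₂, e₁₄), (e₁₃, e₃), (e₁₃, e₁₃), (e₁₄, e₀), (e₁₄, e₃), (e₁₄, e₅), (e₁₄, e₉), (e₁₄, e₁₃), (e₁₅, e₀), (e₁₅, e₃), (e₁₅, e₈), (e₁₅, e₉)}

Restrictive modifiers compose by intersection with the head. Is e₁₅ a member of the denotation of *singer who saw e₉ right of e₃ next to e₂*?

⟦who saw e₉⟧ = {x : ⟨x, e₉⟩ ∈ ⟦saw⟧} = {e₀, e₁, e₂, e₃, e₅, e₆, e₈, e₁₁, e₁₂, e₁₃, e₁₄, e₁₅}
⟦right of e₃⟧ = {x : ⟨x, e₃⟩ ∈ ⟦right of⟧} = {e₁, e₃, e₆, e₇, e₉, e₁₁, e₁₃, e₁₄, e₁₅}
⟦next to e₂⟧ = {x : ⟨x, e₂⟩ ∈ ⟦next to⟧} = {e₂, e₃, e₄, e₇, e₈, e₉, e₁₀, e₁₁, e₁₂, e₁₄, e₁₅}
⟦singer⟧ = {e₀, e₁, e₂, e₃, e₄, e₆, e₈, e₉, e₁₁, e₁₄, e₁₅}
… ∩ ⟦who saw e₉⟧ = {e₀, e₁, e₂, e₃, e₄, e₆, e₈, e₉, e₁₁, e₁₄, e₁₅} ∩ {e₀, e₁, e₂, e₃, e₅, e₆, e₈, e₁₁, e₁₂, e₁₃, e₁₄, e₁₅} = {e₀, e₁, e₂, e₃, e₆, e₈, e₁₁, e₁₄, e₁₅}
… ∩ ⟦right of e₃⟧ = {e₀, e₁, e₂, e₃, e₆, e₈, e₁₁, e₁₄, e₁₅} ∩ {e₁, e₃, e₆, e₇, e₉, e₁₁, e₁₃, e₁₄, e₁₅} = {e₁, e₃, e₆, e₁₁, e₁₄, e₁₅}
… ∩ ⟦next to e₂⟧ = {e₁, e₃, e₆, e₁₁, e₁₄, e₁₅} ∩ {e₂, e₃, e₄, e₇, e₈, e₉, e₁₀, e₁₁, e₁₂, e₁₄, e₁₅} = {e₃, e₁₁, e₁₄, e₁₅}
⟦singer who saw e₉ right of e₃ next to e₂⟧ = {e₃, e₁₁, e₁₄, e₁₅}; e₁₅ ∈ this set.

yes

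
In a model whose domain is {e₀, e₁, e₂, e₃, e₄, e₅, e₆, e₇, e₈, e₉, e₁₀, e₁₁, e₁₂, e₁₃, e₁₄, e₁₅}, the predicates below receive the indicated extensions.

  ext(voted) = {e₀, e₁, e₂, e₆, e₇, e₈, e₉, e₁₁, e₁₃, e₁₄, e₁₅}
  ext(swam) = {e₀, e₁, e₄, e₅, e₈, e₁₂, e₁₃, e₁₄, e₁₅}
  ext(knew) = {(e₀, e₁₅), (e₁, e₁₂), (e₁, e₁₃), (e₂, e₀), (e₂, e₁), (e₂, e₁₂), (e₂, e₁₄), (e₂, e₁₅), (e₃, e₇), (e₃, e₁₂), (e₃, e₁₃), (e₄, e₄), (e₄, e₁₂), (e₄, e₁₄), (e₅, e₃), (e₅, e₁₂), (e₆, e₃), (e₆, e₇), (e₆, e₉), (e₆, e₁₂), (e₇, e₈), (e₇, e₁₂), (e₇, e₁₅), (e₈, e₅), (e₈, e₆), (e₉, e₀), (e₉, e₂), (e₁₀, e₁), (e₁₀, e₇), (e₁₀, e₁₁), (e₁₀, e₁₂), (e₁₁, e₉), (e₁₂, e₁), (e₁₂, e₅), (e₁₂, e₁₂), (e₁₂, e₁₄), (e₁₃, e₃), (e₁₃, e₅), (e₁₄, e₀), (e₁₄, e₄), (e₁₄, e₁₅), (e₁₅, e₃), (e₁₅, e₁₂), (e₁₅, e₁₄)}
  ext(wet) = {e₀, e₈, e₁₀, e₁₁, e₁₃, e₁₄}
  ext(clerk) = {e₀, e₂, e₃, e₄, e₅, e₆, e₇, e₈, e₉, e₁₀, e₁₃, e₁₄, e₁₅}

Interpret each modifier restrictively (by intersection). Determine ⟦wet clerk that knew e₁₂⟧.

⟦that knew e₁₂⟧ = {x : ⟨x, e₁₂⟩ ∈ ⟦knew⟧} = {e₁, e₂, e₃, e₄, e₅, e₆, e₇, e₁₀, e₁₂, e₁₅}
⟦clerk⟧ = {e₀, e₂, e₃, e₄, e₅, e₆, e₇, e₈, e₉, e₁₀, e₁₃, e₁₄, e₁₅}
… ∩ ⟦that knew e₁₂⟧ = {e₀, e₂, e₃, e₄, e₅, e₆, e₇, e₈, e₉, e₁₀, e₁₃, e₁₄, e₁₅} ∩ {e₁, e₂, e₃, e₄, e₅, e₆, e₇, e₁₀, e₁₂, e₁₅} = {e₂, e₃, e₄, e₅, e₆, e₇, e₁₀, e₁₅}
… ∩ ⟦wet⟧ = {e₂, e₃, e₄, e₅, e₆, e₇, e₁₀, e₁₅} ∩ {e₀, e₈, e₁₀, e₁₁, e₁₃, e₁₄} = {e₁₀}
So ⟦wet clerk that knew e₁₂⟧ = {e₁₀}.

{e₁₀}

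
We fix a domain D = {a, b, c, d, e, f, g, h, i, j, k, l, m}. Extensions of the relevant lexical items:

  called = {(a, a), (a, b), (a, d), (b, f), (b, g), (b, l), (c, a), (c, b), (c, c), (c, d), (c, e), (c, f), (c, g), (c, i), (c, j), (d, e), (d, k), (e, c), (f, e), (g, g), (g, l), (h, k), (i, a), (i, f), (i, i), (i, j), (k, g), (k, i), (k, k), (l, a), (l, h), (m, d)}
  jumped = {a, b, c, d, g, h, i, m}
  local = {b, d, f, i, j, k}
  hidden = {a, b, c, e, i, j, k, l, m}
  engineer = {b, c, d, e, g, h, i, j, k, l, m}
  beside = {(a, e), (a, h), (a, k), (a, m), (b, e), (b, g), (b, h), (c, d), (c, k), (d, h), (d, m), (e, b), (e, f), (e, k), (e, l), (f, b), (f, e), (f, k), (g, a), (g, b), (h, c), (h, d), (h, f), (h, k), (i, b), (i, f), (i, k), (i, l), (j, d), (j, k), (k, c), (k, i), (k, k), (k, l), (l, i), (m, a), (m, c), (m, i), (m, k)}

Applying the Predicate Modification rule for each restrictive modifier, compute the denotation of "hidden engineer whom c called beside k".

⟦whom c called⟧ = {x : ⟨c, x⟩ ∈ ⟦called⟧} = {a, b, c, d, e, f, g, i, j}
⟦beside k⟧ = {x : ⟨x, k⟩ ∈ ⟦beside⟧} = {a, c, e, f, h, i, j, k, m}
⟦engineer⟧ = {b, c, d, e, g, h, i, j, k, l, m}
… ∩ ⟦whom c called⟧ = {b, c, d, e, g, h, i, j, k, l, m} ∩ {a, b, c, d, e, f, g, i, j} = {b, c, d, e, g, i, j}
… ∩ ⟦beside k⟧ = {b, c, d, e, g, i, j} ∩ {a, c, e, f, h, i, j, k, m} = {c, e, i, j}
… ∩ ⟦hidden⟧ = {c, e, i, j} ∩ {a, b, c, e, i, j, k, l, m} = {c, e, i, j}
So ⟦hidden engineer whom c called beside k⟧ = {c, e, i, j}.

{c, e, i, j}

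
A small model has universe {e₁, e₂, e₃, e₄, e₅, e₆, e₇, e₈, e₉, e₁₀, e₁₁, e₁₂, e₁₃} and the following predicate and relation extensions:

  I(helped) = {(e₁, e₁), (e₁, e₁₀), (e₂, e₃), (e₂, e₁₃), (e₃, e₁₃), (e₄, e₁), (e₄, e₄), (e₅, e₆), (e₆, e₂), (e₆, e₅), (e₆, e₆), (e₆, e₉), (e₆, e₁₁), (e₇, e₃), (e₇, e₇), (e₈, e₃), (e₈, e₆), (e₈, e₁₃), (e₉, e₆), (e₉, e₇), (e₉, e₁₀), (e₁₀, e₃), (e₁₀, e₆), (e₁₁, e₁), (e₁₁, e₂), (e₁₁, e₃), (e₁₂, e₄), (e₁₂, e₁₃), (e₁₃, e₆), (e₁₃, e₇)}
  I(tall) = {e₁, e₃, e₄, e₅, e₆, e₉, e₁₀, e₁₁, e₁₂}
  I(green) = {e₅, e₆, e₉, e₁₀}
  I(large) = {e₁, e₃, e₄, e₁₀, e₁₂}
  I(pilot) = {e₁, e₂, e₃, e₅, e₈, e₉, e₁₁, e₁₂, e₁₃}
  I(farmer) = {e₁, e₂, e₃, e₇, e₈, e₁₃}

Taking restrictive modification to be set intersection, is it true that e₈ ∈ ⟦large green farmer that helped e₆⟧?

no

⟦that helped e₆⟧ = {x : ⟨x, e₆⟩ ∈ ⟦helped⟧} = {e₅, e₆, e₈, e₉, e₁₀, e₁₃}
⟦farmer⟧ = {e₁, e₂, e₃, e₇, e₈, e₁₃}
… ∩ ⟦that helped e₆⟧ = {e₁, e₂, e₃, e₇, e₈, e₁₃} ∩ {e₅, e₆, e₈, e₉, e₁₀, e₁₃} = {e₈, e₁₃}
… ∩ ⟦large⟧ = {e₈, e₁₃} ∩ {e₁, e₃, e₄, e₁₀, e₁₂} = ∅
… ∩ ⟦green⟧ = ∅ ∩ {e₅, e₆, e₉, e₁₀} = ∅
⟦large green farmer that helped e₆⟧ = ∅; e₈ ∉ this set.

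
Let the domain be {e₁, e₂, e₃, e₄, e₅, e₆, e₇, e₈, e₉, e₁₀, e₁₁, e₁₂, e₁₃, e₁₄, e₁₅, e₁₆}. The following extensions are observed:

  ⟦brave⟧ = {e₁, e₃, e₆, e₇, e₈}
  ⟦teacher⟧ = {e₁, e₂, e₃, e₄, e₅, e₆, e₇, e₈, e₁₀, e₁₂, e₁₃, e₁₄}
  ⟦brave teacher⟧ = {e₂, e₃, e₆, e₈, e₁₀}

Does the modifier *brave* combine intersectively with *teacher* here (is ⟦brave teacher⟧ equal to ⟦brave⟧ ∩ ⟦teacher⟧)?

⟦brave⟧ ∩ ⟦teacher⟧ = {e₁, e₃, e₆, e₇, e₈} ∩ {e₁, e₂, e₃, e₄, e₅, e₆, e₇, e₈, e₁₀, e₁₂, e₁₃, e₁₄} = {e₁, e₃, e₆, e₇, e₈}
Observed ⟦brave teacher⟧ = {e₂, e₃, e₆, e₈, e₁₀}.
These differ, so the modifier is not intersective in this model.

no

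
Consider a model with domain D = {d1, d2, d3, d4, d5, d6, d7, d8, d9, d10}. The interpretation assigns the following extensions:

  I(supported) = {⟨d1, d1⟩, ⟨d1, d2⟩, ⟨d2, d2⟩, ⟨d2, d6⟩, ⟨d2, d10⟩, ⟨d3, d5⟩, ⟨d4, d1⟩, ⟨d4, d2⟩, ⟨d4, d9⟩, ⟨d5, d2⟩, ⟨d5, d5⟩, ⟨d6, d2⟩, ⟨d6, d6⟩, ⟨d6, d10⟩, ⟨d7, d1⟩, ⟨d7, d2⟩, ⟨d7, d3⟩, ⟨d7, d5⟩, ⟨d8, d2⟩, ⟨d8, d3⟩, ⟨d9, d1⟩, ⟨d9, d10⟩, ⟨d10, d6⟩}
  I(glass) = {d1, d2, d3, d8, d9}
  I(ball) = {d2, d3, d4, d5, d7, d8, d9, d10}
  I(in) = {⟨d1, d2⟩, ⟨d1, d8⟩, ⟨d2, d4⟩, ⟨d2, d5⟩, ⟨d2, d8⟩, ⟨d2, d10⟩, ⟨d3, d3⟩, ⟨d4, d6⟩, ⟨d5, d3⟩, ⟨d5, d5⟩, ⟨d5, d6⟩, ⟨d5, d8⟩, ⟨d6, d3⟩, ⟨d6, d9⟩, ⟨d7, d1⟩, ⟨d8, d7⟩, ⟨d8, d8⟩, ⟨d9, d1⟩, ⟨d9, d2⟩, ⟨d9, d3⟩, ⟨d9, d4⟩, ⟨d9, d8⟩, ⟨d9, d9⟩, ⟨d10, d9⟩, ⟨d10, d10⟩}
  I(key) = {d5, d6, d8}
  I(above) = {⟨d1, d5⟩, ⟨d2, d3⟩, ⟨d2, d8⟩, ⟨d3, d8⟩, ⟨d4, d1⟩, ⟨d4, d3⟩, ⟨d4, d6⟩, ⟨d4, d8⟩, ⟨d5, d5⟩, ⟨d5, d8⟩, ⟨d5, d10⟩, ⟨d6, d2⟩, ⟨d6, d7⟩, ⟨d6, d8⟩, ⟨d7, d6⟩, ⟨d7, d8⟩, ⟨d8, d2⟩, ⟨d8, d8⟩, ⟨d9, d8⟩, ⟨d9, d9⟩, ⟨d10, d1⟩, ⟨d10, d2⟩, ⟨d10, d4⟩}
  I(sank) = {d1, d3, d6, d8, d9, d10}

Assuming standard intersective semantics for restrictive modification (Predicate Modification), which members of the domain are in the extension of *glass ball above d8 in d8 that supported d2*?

⟦above d8⟧ = {x : ⟨x, d8⟩ ∈ ⟦above⟧} = {d2, d3, d4, d5, d6, d7, d8, d9}
⟦in d8⟧ = {x : ⟨x, d8⟩ ∈ ⟦in⟧} = {d1, d2, d5, d8, d9}
⟦that supported d2⟧ = {x : ⟨x, d2⟩ ∈ ⟦supported⟧} = {d1, d2, d4, d5, d6, d7, d8}
⟦ball⟧ = {d2, d3, d4, d5, d7, d8, d9, d10}
… ∩ ⟦above d8⟧ = {d2, d3, d4, d5, d7, d8, d9, d10} ∩ {d2, d3, d4, d5, d6, d7, d8, d9} = {d2, d3, d4, d5, d7, d8, d9}
… ∩ ⟦in d8⟧ = {d2, d3, d4, d5, d7, d8, d9} ∩ {d1, d2, d5, d8, d9} = {d2, d5, d8, d9}
… ∩ ⟦that supported d2⟧ = {d2, d5, d8, d9} ∩ {d1, d2, d4, d5, d6, d7, d8} = {d2, d5, d8}
… ∩ ⟦glass⟧ = {d2, d5, d8} ∩ {d1, d2, d3, d8, d9} = {d2, d8}
So ⟦glass ball above d8 in d8 that supported d2⟧ = {d2, d8}.

{d2, d8}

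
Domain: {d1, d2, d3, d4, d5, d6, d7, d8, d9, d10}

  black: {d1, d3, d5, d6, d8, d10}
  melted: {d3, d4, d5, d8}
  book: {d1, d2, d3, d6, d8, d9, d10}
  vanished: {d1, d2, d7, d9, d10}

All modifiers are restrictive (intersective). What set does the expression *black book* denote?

⟦book⟧ = {d1, d2, d3, d6, d8, d9, d10}
… ∩ ⟦black⟧ = {d1, d2, d3, d6, d8, d9, d10} ∩ {d1, d3, d5, d6, d8, d10} = {d1, d3, d6, d8, d10}
So ⟦black book⟧ = {d1, d3, d6, d8, d10}.

{d1, d3, d6, d8, d10}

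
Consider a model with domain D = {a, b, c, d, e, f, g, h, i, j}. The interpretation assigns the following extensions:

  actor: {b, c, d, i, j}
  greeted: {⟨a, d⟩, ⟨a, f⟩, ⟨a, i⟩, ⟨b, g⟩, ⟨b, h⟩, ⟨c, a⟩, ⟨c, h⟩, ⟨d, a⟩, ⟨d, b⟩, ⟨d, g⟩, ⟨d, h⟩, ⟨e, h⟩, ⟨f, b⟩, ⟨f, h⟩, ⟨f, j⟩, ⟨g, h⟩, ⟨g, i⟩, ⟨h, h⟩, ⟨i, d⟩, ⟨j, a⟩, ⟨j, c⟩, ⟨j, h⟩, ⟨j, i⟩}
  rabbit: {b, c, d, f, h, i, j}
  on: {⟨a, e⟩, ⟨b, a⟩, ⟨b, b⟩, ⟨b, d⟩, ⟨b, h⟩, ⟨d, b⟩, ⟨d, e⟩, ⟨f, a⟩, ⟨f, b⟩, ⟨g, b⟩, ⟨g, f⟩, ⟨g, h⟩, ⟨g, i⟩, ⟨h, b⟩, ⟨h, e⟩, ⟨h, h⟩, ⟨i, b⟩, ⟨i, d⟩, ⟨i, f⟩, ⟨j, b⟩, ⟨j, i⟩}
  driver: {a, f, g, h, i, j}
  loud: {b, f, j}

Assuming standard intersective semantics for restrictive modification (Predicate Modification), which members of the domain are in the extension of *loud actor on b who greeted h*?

⟦on b⟧ = {x : ⟨x, b⟩ ∈ ⟦on⟧} = {b, d, f, g, h, i, j}
⟦who greeted h⟧ = {x : ⟨x, h⟩ ∈ ⟦greeted⟧} = {b, c, d, e, f, g, h, j}
⟦actor⟧ = {b, c, d, i, j}
… ∩ ⟦on b⟧ = {b, c, d, i, j} ∩ {b, d, f, g, h, i, j} = {b, d, i, j}
… ∩ ⟦who greeted h⟧ = {b, d, i, j} ∩ {b, c, d, e, f, g, h, j} = {b, d, j}
… ∩ ⟦loud⟧ = {b, d, j} ∩ {b, f, j} = {b, j}
So ⟦loud actor on b who greeted h⟧ = {b, j}.

{b, j}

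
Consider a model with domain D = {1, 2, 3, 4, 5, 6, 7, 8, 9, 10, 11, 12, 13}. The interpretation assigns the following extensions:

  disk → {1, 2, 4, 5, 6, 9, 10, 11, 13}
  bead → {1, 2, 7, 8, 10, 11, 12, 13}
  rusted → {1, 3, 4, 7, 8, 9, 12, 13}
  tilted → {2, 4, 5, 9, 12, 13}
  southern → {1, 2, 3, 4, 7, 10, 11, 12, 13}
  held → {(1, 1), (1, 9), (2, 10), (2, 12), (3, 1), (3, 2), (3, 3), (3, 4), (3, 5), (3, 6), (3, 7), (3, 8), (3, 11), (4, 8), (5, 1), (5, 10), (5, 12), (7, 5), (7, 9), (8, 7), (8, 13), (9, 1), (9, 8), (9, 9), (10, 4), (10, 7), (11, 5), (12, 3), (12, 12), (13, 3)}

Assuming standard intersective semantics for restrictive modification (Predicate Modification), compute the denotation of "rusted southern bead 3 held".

⟦3 held⟧ = {x : ⟨3, x⟩ ∈ ⟦held⟧} = {1, 2, 3, 4, 5, 6, 7, 8, 11}
⟦bead⟧ = {1, 2, 7, 8, 10, 11, 12, 13}
… ∩ ⟦3 held⟧ = {1, 2, 7, 8, 10, 11, 12, 13} ∩ {1, 2, 3, 4, 5, 6, 7, 8, 11} = {1, 2, 7, 8, 11}
… ∩ ⟦rusted⟧ = {1, 2, 7, 8, 11} ∩ {1, 3, 4, 7, 8, 9, 12, 13} = {1, 7, 8}
… ∩ ⟦southern⟧ = {1, 7, 8} ∩ {1, 2, 3, 4, 7, 10, 11, 12, 13} = {1, 7}
So ⟦rusted southern bead 3 held⟧ = {1, 7}.

{1, 7}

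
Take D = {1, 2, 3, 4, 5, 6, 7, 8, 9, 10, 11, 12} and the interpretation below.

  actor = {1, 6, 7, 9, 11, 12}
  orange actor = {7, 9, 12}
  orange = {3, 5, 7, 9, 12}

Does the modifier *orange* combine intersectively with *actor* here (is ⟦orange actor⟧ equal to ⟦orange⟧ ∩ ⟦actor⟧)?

yes

⟦orange⟧ ∩ ⟦actor⟧ = {3, 5, 7, 9, 12} ∩ {1, 6, 7, 9, 11, 12} = {7, 9, 12}
Observed ⟦orange actor⟧ = {7, 9, 12}.
These coincide, so the modifier is intersective here.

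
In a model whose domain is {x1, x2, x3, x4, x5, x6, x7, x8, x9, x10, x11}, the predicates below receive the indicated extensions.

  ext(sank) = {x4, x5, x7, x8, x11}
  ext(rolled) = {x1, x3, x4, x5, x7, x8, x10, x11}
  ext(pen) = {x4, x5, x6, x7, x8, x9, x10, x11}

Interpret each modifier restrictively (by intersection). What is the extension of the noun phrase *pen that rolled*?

{x4, x5, x7, x8, x10, x11}

⟦that rolled⟧ = ⟦rolled⟧ = {x1, x3, x4, x5, x7, x8, x10, x11}
⟦pen⟧ = {x4, x5, x6, x7, x8, x9, x10, x11}
… ∩ ⟦that rolled⟧ = {x4, x5, x6, x7, x8, x9, x10, x11} ∩ {x1, x3, x4, x5, x7, x8, x10, x11} = {x4, x5, x7, x8, x10, x11}
So ⟦pen that rolled⟧ = {x4, x5, x7, x8, x10, x11}.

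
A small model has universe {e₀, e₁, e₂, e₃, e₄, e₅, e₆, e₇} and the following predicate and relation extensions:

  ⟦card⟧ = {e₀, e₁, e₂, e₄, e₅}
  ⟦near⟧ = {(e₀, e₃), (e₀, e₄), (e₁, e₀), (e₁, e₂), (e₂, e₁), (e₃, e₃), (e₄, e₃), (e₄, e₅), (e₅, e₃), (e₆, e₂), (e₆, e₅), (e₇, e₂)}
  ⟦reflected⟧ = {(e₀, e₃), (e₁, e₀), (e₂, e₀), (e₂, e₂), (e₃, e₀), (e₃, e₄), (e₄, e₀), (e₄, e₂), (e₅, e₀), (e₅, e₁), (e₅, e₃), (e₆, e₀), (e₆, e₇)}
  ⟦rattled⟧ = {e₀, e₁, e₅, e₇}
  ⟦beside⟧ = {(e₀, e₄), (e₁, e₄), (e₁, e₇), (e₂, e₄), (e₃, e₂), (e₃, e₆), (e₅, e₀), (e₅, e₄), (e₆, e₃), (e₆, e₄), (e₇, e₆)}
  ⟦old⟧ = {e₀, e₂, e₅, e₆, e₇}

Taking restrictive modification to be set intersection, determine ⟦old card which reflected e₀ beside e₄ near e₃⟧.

{e₅}

⟦which reflected e₀⟧ = {x : ⟨x, e₀⟩ ∈ ⟦reflected⟧} = {e₁, e₂, e₃, e₄, e₅, e₆}
⟦beside e₄⟧ = {x : ⟨x, e₄⟩ ∈ ⟦beside⟧} = {e₀, e₁, e₂, e₅, e₆}
⟦near e₃⟧ = {x : ⟨x, e₃⟩ ∈ ⟦near⟧} = {e₀, e₃, e₄, e₅}
⟦card⟧ = {e₀, e₁, e₂, e₄, e₅}
… ∩ ⟦which reflected e₀⟧ = {e₀, e₁, e₂, e₄, e₅} ∩ {e₁, e₂, e₃, e₄, e₅, e₆} = {e₁, e₂, e₄, e₅}
… ∩ ⟦beside e₄⟧ = {e₁, e₂, e₄, e₅} ∩ {e₀, e₁, e₂, e₅, e₆} = {e₁, e₂, e₅}
… ∩ ⟦near e₃⟧ = {e₁, e₂, e₅} ∩ {e₀, e₃, e₄, e₅} = {e₅}
… ∩ ⟦old⟧ = {e₅} ∩ {e₀, e₂, e₅, e₆, e₇} = {e₅}
So ⟦old card which reflected e₀ beside e₄ near e₃⟧ = {e₅}.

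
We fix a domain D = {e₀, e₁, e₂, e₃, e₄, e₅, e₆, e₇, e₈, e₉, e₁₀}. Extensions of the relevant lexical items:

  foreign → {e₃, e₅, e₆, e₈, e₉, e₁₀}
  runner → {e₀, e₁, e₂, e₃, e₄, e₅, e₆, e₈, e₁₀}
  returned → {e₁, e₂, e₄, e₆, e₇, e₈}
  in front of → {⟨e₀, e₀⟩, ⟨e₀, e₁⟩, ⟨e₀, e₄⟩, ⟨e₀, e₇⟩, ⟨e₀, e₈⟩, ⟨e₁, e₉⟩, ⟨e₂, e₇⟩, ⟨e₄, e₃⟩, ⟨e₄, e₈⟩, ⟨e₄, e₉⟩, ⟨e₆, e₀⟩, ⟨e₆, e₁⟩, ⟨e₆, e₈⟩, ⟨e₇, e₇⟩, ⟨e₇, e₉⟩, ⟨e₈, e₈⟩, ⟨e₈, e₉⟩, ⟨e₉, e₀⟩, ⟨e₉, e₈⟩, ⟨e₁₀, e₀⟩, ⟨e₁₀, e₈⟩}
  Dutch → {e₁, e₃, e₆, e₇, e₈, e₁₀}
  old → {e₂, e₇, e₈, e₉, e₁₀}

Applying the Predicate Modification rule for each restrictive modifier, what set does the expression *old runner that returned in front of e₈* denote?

{e₈}

⟦that returned⟧ = ⟦returned⟧ = {e₁, e₂, e₄, e₆, e₇, e₈}
⟦in front of e₈⟧ = {x : ⟨x, e₈⟩ ∈ ⟦in front of⟧} = {e₀, e₄, e₆, e₈, e₉, e₁₀}
⟦runner⟧ = {e₀, e₁, e₂, e₃, e₄, e₅, e₆, e₈, e₁₀}
… ∩ ⟦that returned⟧ = {e₀, e₁, e₂, e₃, e₄, e₅, e₆, e₈, e₁₀} ∩ {e₁, e₂, e₄, e₆, e₇, e₈} = {e₁, e₂, e₄, e₆, e₈}
… ∩ ⟦in front of e₈⟧ = {e₁, e₂, e₄, e₆, e₈} ∩ {e₀, e₄, e₆, e₈, e₉, e₁₀} = {e₄, e₆, e₈}
… ∩ ⟦old⟧ = {e₄, e₆, e₈} ∩ {e₂, e₇, e₈, e₉, e₁₀} = {e₈}
So ⟦old runner that returned in front of e₈⟧ = {e₈}.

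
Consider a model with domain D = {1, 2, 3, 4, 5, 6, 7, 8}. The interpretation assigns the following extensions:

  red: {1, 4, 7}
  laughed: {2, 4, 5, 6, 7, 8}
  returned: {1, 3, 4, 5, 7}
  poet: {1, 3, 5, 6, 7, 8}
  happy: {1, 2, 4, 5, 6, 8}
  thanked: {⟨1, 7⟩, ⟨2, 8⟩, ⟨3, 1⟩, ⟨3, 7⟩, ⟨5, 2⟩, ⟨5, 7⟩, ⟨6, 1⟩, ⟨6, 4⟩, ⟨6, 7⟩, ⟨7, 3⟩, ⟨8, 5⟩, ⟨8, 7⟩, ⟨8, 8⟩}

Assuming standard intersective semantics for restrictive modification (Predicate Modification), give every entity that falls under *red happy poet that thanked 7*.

{1}

⟦that thanked 7⟧ = {x : ⟨x, 7⟩ ∈ ⟦thanked⟧} = {1, 3, 5, 6, 8}
⟦poet⟧ = {1, 3, 5, 6, 7, 8}
… ∩ ⟦that thanked 7⟧ = {1, 3, 5, 6, 7, 8} ∩ {1, 3, 5, 6, 8} = {1, 3, 5, 6, 8}
… ∩ ⟦red⟧ = {1, 3, 5, 6, 8} ∩ {1, 4, 7} = {1}
… ∩ ⟦happy⟧ = {1} ∩ {1, 2, 4, 5, 6, 8} = {1}
So ⟦red happy poet that thanked 7⟧ = {1}.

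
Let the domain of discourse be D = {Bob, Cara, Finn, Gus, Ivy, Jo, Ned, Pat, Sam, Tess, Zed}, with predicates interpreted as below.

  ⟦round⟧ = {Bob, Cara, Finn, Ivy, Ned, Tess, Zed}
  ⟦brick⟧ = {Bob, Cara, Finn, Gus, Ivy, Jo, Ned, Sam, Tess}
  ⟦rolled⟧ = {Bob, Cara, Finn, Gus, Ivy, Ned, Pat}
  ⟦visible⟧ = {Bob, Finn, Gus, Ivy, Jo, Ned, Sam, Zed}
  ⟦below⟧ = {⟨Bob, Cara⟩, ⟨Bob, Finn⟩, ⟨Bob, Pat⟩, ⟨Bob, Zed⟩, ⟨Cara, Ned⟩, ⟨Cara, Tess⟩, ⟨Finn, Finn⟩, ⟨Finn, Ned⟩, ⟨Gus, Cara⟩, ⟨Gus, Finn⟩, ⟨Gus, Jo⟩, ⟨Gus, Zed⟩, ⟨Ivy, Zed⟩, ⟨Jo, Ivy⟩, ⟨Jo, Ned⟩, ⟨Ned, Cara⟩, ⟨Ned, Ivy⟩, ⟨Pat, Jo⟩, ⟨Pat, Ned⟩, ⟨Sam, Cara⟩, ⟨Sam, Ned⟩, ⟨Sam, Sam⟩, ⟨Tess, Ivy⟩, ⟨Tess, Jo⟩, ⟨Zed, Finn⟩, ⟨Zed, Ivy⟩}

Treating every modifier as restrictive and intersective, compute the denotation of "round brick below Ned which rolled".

⟦below Ned⟧ = {x : ⟨x, Ned⟩ ∈ ⟦below⟧} = {Cara, Finn, Jo, Pat, Sam}
⟦which rolled⟧ = ⟦rolled⟧ = {Bob, Cara, Finn, Gus, Ivy, Ned, Pat}
⟦brick⟧ = {Bob, Cara, Finn, Gus, Ivy, Jo, Ned, Sam, Tess}
… ∩ ⟦below Ned⟧ = {Bob, Cara, Finn, Gus, Ivy, Jo, Ned, Sam, Tess} ∩ {Cara, Finn, Jo, Pat, Sam} = {Cara, Finn, Jo, Sam}
… ∩ ⟦which rolled⟧ = {Cara, Finn, Jo, Sam} ∩ {Bob, Cara, Finn, Gus, Ivy, Ned, Pat} = {Cara, Finn}
… ∩ ⟦round⟧ = {Cara, Finn} ∩ {Bob, Cara, Finn, Ivy, Ned, Tess, Zed} = {Cara, Finn}
So ⟦round brick below Ned which rolled⟧ = {Cara, Finn}.

{Cara, Finn}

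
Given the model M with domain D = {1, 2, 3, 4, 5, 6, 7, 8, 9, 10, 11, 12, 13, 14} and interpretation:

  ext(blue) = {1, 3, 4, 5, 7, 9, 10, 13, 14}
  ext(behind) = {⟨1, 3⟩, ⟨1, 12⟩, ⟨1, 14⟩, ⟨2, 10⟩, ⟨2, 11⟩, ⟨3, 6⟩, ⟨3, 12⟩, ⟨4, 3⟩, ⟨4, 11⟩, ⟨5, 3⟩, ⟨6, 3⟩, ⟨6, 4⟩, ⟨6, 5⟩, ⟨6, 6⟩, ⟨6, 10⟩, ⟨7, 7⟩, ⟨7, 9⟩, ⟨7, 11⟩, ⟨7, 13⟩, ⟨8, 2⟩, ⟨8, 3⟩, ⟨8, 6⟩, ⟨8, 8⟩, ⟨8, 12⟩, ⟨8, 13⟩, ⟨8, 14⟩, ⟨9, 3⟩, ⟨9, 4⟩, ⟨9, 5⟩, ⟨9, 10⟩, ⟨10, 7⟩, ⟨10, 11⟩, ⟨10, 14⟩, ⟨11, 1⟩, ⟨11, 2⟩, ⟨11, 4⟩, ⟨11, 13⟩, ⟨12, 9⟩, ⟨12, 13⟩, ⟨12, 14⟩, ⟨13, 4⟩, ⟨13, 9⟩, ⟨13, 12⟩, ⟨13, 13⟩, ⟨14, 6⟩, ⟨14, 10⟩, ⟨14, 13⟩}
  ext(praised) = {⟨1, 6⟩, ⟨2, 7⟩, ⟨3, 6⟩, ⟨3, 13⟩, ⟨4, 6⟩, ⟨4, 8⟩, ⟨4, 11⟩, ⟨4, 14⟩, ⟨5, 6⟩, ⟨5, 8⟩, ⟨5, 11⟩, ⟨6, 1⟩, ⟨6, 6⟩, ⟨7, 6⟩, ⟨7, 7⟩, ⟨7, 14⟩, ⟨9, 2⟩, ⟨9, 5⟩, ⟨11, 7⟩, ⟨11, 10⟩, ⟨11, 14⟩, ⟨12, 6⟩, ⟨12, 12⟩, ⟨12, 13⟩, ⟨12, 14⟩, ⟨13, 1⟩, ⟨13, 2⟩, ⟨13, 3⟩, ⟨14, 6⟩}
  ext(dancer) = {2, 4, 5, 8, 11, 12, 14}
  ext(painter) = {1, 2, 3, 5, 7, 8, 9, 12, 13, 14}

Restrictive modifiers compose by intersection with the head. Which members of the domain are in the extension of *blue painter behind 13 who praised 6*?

{7, 14}

⟦behind 13⟧ = {x : ⟨x, 13⟩ ∈ ⟦behind⟧} = {7, 8, 11, 12, 13, 14}
⟦who praised 6⟧ = {x : ⟨x, 6⟩ ∈ ⟦praised⟧} = {1, 3, 4, 5, 6, 7, 12, 14}
⟦painter⟧ = {1, 2, 3, 5, 7, 8, 9, 12, 13, 14}
… ∩ ⟦behind 13⟧ = {1, 2, 3, 5, 7, 8, 9, 12, 13, 14} ∩ {7, 8, 11, 12, 13, 14} = {7, 8, 12, 13, 14}
… ∩ ⟦who praised 6⟧ = {7, 8, 12, 13, 14} ∩ {1, 3, 4, 5, 6, 7, 12, 14} = {7, 12, 14}
… ∩ ⟦blue⟧ = {7, 12, 14} ∩ {1, 3, 4, 5, 7, 9, 10, 13, 14} = {7, 14}
So ⟦blue painter behind 13 who praised 6⟧ = {7, 14}.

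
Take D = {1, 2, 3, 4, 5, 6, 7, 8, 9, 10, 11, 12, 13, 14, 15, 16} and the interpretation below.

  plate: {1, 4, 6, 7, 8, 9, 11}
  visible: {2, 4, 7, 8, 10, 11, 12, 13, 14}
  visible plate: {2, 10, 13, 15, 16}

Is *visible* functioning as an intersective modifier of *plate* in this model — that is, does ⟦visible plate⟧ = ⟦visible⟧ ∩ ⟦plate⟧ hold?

⟦visible⟧ ∩ ⟦plate⟧ = {2, 4, 7, 8, 10, 11, 12, 13, 14} ∩ {1, 4, 6, 7, 8, 9, 11} = {4, 7, 8, 11}
Observed ⟦visible plate⟧ = {2, 10, 13, 15, 16}.
These differ, so the modifier is not intersective in this model.

no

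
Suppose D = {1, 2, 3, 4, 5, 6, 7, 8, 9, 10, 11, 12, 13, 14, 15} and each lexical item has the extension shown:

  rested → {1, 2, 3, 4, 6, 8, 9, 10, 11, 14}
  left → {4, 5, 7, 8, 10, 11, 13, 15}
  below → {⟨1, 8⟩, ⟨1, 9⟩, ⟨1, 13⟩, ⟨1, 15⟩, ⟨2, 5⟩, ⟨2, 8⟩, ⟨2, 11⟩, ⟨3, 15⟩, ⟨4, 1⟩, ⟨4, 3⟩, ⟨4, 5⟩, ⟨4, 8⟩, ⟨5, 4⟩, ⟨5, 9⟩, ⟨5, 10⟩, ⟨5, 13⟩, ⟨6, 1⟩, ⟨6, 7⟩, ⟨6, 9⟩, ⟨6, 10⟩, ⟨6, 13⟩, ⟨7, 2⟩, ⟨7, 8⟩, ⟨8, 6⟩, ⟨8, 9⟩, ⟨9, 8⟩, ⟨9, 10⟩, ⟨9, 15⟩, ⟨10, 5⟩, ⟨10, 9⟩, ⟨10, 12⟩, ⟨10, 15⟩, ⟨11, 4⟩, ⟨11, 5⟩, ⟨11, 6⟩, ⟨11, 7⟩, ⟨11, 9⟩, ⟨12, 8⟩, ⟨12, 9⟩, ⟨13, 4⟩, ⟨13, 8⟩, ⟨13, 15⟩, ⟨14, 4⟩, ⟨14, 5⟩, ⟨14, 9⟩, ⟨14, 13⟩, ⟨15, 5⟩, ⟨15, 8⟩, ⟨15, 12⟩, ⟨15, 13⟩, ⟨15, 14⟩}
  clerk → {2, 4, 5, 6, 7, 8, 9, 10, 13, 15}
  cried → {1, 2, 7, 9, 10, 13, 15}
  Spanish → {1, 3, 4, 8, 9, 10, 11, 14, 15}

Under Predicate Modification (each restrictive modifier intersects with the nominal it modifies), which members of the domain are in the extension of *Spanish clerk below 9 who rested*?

{8, 10}

⟦below 9⟧ = {x : ⟨x, 9⟩ ∈ ⟦below⟧} = {1, 5, 6, 8, 10, 11, 12, 14}
⟦who rested⟧ = ⟦rested⟧ = {1, 2, 3, 4, 6, 8, 9, 10, 11, 14}
⟦clerk⟧ = {2, 4, 5, 6, 7, 8, 9, 10, 13, 15}
… ∩ ⟦below 9⟧ = {2, 4, 5, 6, 7, 8, 9, 10, 13, 15} ∩ {1, 5, 6, 8, 10, 11, 12, 14} = {5, 6, 8, 10}
… ∩ ⟦who rested⟧ = {5, 6, 8, 10} ∩ {1, 2, 3, 4, 6, 8, 9, 10, 11, 14} = {6, 8, 10}
… ∩ ⟦Spanish⟧ = {6, 8, 10} ∩ {1, 3, 4, 8, 9, 10, 11, 14, 15} = {8, 10}
So ⟦Spanish clerk below 9 who rested⟧ = {8, 10}.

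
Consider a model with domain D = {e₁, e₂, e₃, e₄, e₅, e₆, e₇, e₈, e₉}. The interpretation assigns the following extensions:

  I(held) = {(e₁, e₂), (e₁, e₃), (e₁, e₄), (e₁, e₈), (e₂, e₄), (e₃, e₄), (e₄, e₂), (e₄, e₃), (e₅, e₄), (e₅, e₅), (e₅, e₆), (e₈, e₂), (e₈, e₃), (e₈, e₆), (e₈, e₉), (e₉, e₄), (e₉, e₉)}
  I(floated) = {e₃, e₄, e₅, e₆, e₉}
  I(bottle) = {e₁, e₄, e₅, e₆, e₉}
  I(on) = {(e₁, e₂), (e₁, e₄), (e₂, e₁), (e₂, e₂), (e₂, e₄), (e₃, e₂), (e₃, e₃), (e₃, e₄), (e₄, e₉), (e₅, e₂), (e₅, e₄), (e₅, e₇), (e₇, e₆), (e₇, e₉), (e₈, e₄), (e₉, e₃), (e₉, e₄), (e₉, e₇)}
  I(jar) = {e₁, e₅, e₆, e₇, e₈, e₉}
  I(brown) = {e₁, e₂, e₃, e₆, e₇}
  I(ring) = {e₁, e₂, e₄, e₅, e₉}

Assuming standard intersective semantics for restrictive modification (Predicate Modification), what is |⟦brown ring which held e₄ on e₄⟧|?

⟦which held e₄⟧ = {x : ⟨x, e₄⟩ ∈ ⟦held⟧} = {e₁, e₂, e₃, e₅, e₉}
⟦on e₄⟧ = {x : ⟨x, e₄⟩ ∈ ⟦on⟧} = {e₁, e₂, e₃, e₅, e₈, e₉}
⟦ring⟧ = {e₁, e₂, e₄, e₅, e₉}
… ∩ ⟦which held e₄⟧ = {e₁, e₂, e₄, e₅, e₉} ∩ {e₁, e₂, e₃, e₅, e₉} = {e₁, e₂, e₅, e₉}
… ∩ ⟦on e₄⟧ = {e₁, e₂, e₅, e₉} ∩ {e₁, e₂, e₃, e₅, e₈, e₉} = {e₁, e₂, e₅, e₉}
… ∩ ⟦brown⟧ = {e₁, e₂, e₅, e₉} ∩ {e₁, e₂, e₃, e₆, e₇} = {e₁, e₂}
⟦brown ring which held e₄ on e₄⟧ = {e₁, e₂}, so the cardinality is 2.

2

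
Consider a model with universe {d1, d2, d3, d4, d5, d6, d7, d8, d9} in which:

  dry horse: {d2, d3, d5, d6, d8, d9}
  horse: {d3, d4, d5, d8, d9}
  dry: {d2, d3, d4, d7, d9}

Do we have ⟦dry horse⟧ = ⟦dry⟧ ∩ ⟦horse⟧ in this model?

⟦dry⟧ ∩ ⟦horse⟧ = {d2, d3, d4, d7, d9} ∩ {d3, d4, d5, d8, d9} = {d3, d4, d9}
Observed ⟦dry horse⟧ = {d2, d3, d5, d6, d8, d9}.
These differ, so the modifier is not intersective in this model.

no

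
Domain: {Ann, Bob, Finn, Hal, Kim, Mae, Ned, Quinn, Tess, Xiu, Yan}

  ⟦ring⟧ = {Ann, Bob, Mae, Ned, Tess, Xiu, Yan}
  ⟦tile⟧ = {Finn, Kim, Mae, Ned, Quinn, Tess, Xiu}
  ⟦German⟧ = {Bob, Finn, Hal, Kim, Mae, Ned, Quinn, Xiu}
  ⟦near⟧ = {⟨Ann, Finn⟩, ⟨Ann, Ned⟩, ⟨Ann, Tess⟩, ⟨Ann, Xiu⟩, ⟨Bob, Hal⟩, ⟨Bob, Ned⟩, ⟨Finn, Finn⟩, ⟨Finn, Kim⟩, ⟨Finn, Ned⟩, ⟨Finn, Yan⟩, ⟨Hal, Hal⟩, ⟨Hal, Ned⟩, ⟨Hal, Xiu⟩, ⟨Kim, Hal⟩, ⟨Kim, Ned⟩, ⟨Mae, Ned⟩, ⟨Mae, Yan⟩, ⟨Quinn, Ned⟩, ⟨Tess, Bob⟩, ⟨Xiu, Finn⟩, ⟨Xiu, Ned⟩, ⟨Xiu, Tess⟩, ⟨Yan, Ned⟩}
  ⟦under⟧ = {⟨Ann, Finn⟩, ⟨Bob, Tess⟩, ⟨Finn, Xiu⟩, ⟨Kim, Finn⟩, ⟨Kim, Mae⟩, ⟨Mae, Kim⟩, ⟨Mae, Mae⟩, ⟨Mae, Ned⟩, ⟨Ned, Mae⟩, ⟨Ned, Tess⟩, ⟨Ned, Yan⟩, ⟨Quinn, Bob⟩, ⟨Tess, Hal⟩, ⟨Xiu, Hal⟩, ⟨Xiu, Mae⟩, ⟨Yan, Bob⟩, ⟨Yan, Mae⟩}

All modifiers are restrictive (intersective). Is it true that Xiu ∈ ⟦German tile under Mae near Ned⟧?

yes

⟦under Mae⟧ = {x : ⟨x, Mae⟩ ∈ ⟦under⟧} = {Kim, Mae, Ned, Xiu, Yan}
⟦near Ned⟧ = {x : ⟨x, Ned⟩ ∈ ⟦near⟧} = {Ann, Bob, Finn, Hal, Kim, Mae, Quinn, Xiu, Yan}
⟦tile⟧ = {Finn, Kim, Mae, Ned, Quinn, Tess, Xiu}
… ∩ ⟦under Mae⟧ = {Finn, Kim, Mae, Ned, Quinn, Tess, Xiu} ∩ {Kim, Mae, Ned, Xiu, Yan} = {Kim, Mae, Ned, Xiu}
… ∩ ⟦near Ned⟧ = {Kim, Mae, Ned, Xiu} ∩ {Ann, Bob, Finn, Hal, Kim, Mae, Quinn, Xiu, Yan} = {Kim, Mae, Xiu}
… ∩ ⟦German⟧ = {Kim, Mae, Xiu} ∩ {Bob, Finn, Hal, Kim, Mae, Ned, Quinn, Xiu} = {Kim, Mae, Xiu}
⟦German tile under Mae near Ned⟧ = {Kim, Mae, Xiu}; Xiu ∈ this set.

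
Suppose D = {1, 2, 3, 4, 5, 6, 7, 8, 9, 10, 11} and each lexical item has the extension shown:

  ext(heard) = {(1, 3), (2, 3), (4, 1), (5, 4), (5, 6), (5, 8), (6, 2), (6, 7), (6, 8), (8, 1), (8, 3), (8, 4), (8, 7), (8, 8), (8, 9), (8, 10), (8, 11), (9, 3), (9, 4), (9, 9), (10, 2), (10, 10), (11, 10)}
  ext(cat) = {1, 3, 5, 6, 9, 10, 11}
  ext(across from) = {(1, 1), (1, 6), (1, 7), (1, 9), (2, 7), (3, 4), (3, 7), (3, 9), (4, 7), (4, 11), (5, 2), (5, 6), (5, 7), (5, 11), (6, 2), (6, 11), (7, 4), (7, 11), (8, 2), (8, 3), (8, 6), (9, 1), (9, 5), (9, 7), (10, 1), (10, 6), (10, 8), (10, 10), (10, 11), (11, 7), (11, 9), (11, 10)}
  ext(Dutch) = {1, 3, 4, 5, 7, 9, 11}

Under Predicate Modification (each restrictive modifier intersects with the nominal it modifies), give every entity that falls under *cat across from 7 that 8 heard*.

⟦across from 7⟧ = {x : ⟨x, 7⟩ ∈ ⟦across from⟧} = {1, 2, 3, 4, 5, 9, 11}
⟦that 8 heard⟧ = {x : ⟨8, x⟩ ∈ ⟦heard⟧} = {1, 3, 4, 7, 8, 9, 10, 11}
⟦cat⟧ = {1, 3, 5, 6, 9, 10, 11}
… ∩ ⟦across from 7⟧ = {1, 3, 5, 6, 9, 10, 11} ∩ {1, 2, 3, 4, 5, 9, 11} = {1, 3, 5, 9, 11}
… ∩ ⟦that 8 heard⟧ = {1, 3, 5, 9, 11} ∩ {1, 3, 4, 7, 8, 9, 10, 11} = {1, 3, 9, 11}
So ⟦cat across from 7 that 8 heard⟧ = {1, 3, 9, 11}.

{1, 3, 9, 11}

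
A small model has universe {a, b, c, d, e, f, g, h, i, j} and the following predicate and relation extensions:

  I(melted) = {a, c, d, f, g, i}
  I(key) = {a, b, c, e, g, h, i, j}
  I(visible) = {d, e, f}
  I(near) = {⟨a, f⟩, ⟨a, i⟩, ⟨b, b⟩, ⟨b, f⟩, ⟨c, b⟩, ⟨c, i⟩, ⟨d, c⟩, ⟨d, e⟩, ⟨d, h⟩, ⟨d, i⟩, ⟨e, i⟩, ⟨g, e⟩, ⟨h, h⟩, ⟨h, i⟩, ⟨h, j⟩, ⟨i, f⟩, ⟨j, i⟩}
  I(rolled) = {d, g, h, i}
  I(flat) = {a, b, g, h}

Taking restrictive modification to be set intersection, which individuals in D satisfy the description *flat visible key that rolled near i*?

⟦that rolled⟧ = ⟦rolled⟧ = {d, g, h, i}
⟦near i⟧ = {x : ⟨x, i⟩ ∈ ⟦near⟧} = {a, c, d, e, h, j}
⟦key⟧ = {a, b, c, e, g, h, i, j}
… ∩ ⟦that rolled⟧ = {a, b, c, e, g, h, i, j} ∩ {d, g, h, i} = {g, h, i}
… ∩ ⟦near i⟧ = {g, h, i} ∩ {a, c, d, e, h, j} = {h}
… ∩ ⟦flat⟧ = {h} ∩ {a, b, g, h} = {h}
… ∩ ⟦visible⟧ = {h} ∩ {d, e, f} = ∅
So ⟦flat visible key that rolled near i⟧ = {}.

{}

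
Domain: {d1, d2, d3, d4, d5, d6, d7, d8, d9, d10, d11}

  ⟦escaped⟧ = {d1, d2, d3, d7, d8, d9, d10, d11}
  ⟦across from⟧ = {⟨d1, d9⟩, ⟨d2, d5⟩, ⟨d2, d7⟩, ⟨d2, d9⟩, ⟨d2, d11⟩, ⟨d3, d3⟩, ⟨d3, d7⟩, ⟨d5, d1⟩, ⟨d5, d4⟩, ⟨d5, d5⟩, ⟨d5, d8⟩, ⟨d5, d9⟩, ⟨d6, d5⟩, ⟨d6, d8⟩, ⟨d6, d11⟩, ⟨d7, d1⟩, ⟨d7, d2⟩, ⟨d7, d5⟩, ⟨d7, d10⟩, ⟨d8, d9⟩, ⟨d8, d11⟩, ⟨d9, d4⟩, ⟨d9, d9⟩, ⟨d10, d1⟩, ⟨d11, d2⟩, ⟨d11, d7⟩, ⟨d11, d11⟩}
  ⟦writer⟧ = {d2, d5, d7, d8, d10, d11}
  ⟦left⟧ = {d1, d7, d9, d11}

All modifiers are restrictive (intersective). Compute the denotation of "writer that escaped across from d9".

{d2, d8}

⟦that escaped⟧ = ⟦escaped⟧ = {d1, d2, d3, d7, d8, d9, d10, d11}
⟦across from d9⟧ = {x : ⟨x, d9⟩ ∈ ⟦across from⟧} = {d1, d2, d5, d8, d9}
⟦writer⟧ = {d2, d5, d7, d8, d10, d11}
… ∩ ⟦that escaped⟧ = {d2, d5, d7, d8, d10, d11} ∩ {d1, d2, d3, d7, d8, d9, d10, d11} = {d2, d7, d8, d10, d11}
… ∩ ⟦across from d9⟧ = {d2, d7, d8, d10, d11} ∩ {d1, d2, d5, d8, d9} = {d2, d8}
So ⟦writer that escaped across from d9⟧ = {d2, d8}.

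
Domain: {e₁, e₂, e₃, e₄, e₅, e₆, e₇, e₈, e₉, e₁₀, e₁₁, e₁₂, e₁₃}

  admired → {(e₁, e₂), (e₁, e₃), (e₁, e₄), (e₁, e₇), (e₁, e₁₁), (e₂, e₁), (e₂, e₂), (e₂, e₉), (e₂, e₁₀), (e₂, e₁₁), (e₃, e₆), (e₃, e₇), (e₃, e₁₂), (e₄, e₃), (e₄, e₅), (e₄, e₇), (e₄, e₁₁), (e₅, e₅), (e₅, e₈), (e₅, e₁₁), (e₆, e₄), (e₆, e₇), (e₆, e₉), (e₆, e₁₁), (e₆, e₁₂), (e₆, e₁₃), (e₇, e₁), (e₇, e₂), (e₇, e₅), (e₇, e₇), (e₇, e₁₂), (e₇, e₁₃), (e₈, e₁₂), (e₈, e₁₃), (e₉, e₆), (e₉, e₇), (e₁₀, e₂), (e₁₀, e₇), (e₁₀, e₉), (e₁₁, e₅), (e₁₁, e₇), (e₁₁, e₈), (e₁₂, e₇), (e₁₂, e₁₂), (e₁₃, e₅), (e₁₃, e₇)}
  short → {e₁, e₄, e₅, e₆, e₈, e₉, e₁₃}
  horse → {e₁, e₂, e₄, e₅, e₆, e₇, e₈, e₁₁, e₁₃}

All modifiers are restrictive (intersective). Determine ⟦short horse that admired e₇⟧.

⟦that admired e₇⟧ = {x : ⟨x, e₇⟩ ∈ ⟦admired⟧} = {e₁, e₃, e₄, e₆, e₇, e₉, e₁₀, e₁₁, e₁₂, e₁₃}
⟦horse⟧ = {e₁, e₂, e₄, e₅, e₆, e₇, e₈, e₁₁, e₁₃}
… ∩ ⟦that admired e₇⟧ = {e₁, e₂, e₄, e₅, e₆, e₇, e₈, e₁₁, e₁₃} ∩ {e₁, e₃, e₄, e₆, e₇, e₉, e₁₀, e₁₁, e₁₂, e₁₃} = {e₁, e₄, e₆, e₇, e₁₁, e₁₃}
… ∩ ⟦short⟧ = {e₁, e₄, e₆, e₇, e₁₁, e₁₃} ∩ {e₁, e₄, e₅, e₆, e₈, e₉, e₁₃} = {e₁, e₄, e₆, e₁₃}
So ⟦short horse that admired e₇⟧ = {e₁, e₄, e₆, e₁₃}.

{e₁, e₄, e₆, e₁₃}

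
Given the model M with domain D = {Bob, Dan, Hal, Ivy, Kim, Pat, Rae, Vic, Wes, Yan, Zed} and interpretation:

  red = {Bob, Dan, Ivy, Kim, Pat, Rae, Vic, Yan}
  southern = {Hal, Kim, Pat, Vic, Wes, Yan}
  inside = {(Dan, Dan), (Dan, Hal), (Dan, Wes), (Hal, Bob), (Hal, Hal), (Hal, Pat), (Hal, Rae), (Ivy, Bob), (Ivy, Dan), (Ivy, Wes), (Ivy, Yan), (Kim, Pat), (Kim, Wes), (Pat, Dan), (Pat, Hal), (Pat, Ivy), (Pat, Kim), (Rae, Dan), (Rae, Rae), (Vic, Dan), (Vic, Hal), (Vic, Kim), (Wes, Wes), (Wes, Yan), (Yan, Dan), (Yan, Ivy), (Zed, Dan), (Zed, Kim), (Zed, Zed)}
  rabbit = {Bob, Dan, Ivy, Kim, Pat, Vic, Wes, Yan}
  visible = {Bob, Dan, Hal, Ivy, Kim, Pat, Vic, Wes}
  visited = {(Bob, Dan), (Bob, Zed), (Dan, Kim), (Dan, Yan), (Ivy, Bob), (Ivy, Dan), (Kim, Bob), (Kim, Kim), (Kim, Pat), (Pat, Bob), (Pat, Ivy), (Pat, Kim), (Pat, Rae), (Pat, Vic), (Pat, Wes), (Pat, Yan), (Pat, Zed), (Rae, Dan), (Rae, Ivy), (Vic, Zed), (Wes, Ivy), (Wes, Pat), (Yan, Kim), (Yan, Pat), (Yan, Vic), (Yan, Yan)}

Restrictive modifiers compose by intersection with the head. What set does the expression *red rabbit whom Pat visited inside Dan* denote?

⟦whom Pat visited⟧ = {x : ⟨Pat, x⟩ ∈ ⟦visited⟧} = {Bob, Ivy, Kim, Rae, Vic, Wes, Yan, Zed}
⟦inside Dan⟧ = {x : ⟨x, Dan⟩ ∈ ⟦inside⟧} = {Dan, Ivy, Pat, Rae, Vic, Yan, Zed}
⟦rabbit⟧ = {Bob, Dan, Ivy, Kim, Pat, Vic, Wes, Yan}
… ∩ ⟦whom Pat visited⟧ = {Bob, Dan, Ivy, Kim, Pat, Vic, Wes, Yan} ∩ {Bob, Ivy, Kim, Rae, Vic, Wes, Yan, Zed} = {Bob, Ivy, Kim, Vic, Wes, Yan}
… ∩ ⟦inside Dan⟧ = {Bob, Ivy, Kim, Vic, Wes, Yan} ∩ {Dan, Ivy, Pat, Rae, Vic, Yan, Zed} = {Ivy, Vic, Yan}
… ∩ ⟦red⟧ = {Ivy, Vic, Yan} ∩ {Bob, Dan, Ivy, Kim, Pat, Rae, Vic, Yan} = {Ivy, Vic, Yan}
So ⟦red rabbit whom Pat visited inside Dan⟧ = {Ivy, Vic, Yan}.

{Ivy, Vic, Yan}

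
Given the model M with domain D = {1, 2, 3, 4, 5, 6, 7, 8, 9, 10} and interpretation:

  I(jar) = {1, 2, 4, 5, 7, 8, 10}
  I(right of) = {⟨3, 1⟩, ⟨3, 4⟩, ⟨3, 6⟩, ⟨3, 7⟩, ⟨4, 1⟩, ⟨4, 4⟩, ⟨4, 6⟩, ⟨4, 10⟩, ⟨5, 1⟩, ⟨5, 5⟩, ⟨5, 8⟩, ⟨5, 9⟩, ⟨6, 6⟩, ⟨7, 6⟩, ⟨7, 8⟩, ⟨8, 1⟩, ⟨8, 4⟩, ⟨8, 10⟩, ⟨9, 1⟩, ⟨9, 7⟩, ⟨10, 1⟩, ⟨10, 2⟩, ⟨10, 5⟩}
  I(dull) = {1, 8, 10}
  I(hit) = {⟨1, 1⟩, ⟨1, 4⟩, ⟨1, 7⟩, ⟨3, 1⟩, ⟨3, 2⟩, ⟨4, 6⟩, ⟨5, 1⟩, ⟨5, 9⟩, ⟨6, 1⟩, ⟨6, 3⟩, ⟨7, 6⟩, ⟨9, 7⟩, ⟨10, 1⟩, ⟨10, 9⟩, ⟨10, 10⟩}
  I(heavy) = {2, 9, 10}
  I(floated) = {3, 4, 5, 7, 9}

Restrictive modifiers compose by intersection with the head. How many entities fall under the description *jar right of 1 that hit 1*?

2

⟦right of 1⟧ = {x : ⟨x, 1⟩ ∈ ⟦right of⟧} = {3, 4, 5, 8, 9, 10}
⟦that hit 1⟧ = {x : ⟨x, 1⟩ ∈ ⟦hit⟧} = {1, 3, 5, 6, 10}
⟦jar⟧ = {1, 2, 4, 5, 7, 8, 10}
… ∩ ⟦right of 1⟧ = {1, 2, 4, 5, 7, 8, 10} ∩ {3, 4, 5, 8, 9, 10} = {4, 5, 8, 10}
… ∩ ⟦that hit 1⟧ = {4, 5, 8, 10} ∩ {1, 3, 5, 6, 10} = {5, 10}
⟦jar right of 1 that hit 1⟧ = {5, 10}, so the cardinality is 2.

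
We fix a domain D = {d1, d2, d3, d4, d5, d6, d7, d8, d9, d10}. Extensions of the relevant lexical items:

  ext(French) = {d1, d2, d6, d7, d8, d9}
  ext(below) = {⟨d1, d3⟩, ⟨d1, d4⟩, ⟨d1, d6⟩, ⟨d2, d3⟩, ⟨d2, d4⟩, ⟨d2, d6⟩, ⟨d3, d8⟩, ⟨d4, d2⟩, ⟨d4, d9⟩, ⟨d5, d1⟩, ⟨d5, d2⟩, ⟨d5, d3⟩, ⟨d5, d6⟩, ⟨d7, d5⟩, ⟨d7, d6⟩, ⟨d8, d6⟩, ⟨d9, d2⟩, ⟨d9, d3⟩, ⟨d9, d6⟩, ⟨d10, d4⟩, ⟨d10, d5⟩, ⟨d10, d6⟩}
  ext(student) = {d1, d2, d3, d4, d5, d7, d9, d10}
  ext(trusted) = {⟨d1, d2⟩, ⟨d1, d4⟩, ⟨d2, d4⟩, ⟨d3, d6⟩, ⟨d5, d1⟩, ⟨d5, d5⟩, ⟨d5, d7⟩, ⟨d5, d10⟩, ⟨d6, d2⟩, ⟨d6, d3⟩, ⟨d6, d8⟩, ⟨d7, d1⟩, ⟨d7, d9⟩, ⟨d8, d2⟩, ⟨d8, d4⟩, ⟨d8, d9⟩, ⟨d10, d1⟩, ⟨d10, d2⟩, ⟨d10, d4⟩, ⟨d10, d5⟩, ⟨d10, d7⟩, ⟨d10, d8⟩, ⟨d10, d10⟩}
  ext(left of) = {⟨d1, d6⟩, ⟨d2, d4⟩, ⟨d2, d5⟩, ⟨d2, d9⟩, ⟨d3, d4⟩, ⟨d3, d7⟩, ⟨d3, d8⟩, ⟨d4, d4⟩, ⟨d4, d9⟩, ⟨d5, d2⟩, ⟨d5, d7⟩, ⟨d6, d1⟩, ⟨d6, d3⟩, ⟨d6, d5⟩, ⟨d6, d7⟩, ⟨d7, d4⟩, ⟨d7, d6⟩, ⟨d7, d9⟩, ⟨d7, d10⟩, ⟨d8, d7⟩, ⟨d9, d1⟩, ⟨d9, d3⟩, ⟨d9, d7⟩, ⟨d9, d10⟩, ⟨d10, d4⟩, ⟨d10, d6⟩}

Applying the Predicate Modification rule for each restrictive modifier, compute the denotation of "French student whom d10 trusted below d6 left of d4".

⟦whom d10 trusted⟧ = {x : ⟨d10, x⟩ ∈ ⟦trusted⟧} = {d1, d2, d4, d5, d7, d8, d10}
⟦below d6⟧ = {x : ⟨x, d6⟩ ∈ ⟦below⟧} = {d1, d2, d5, d7, d8, d9, d10}
⟦left of d4⟧ = {x : ⟨x, d4⟩ ∈ ⟦left of⟧} = {d2, d3, d4, d7, d10}
⟦student⟧ = {d1, d2, d3, d4, d5, d7, d9, d10}
… ∩ ⟦whom d10 trusted⟧ = {d1, d2, d3, d4, d5, d7, d9, d10} ∩ {d1, d2, d4, d5, d7, d8, d10} = {d1, d2, d4, d5, d7, d10}
… ∩ ⟦below d6⟧ = {d1, d2, d4, d5, d7, d10} ∩ {d1, d2, d5, d7, d8, d9, d10} = {d1, d2, d5, d7, d10}
… ∩ ⟦left of d4⟧ = {d1, d2, d5, d7, d10} ∩ {d2, d3, d4, d7, d10} = {d2, d7, d10}
… ∩ ⟦French⟧ = {d2, d7, d10} ∩ {d1, d2, d6, d7, d8, d9} = {d2, d7}
So ⟦French student whom d10 trusted below d6 left of d4⟧ = {d2, d7}.

{d2, d7}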